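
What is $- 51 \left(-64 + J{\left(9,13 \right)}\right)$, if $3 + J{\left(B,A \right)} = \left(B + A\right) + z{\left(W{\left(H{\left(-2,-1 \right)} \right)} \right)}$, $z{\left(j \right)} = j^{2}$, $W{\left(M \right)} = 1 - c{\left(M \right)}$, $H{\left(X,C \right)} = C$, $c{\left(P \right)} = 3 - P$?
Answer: $1836$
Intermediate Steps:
$W{\left(M \right)} = -2 + M$ ($W{\left(M \right)} = 1 - \left(3 - M\right) = 1 + \left(-3 + M\right) = -2 + M$)
$J{\left(B,A \right)} = 6 + A + B$ ($J{\left(B,A \right)} = -3 + \left(\left(B + A\right) + \left(-2 - 1\right)^{2}\right) = -3 + \left(\left(A + B\right) + \left(-3\right)^{2}\right) = -3 + \left(\left(A + B\right) + 9\right) = -3 + \left(9 + A + B\right) = 6 + A + B$)
$- 51 \left(-64 + J{\left(9,13 \right)}\right) = - 51 \left(-64 + \left(6 + 13 + 9\right)\right) = - 51 \left(-64 + 28\right) = \left(-51\right) \left(-36\right) = 1836$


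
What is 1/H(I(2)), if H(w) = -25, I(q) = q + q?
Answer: -1/25 ≈ -0.040000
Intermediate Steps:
I(q) = 2*q
1/H(I(2)) = 1/(-25) = -1/25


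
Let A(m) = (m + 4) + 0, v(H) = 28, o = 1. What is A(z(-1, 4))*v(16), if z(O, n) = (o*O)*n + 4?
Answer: 112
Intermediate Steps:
z(O, n) = 4 + O*n (z(O, n) = (1*O)*n + 4 = O*n + 4 = 4 + O*n)
A(m) = 4 + m (A(m) = (4 + m) + 0 = 4 + m)
A(z(-1, 4))*v(16) = (4 + (4 - 1*4))*28 = (4 + (4 - 4))*28 = (4 + 0)*28 = 4*28 = 112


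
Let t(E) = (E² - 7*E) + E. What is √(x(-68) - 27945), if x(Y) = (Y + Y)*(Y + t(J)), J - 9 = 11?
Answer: I*√56777 ≈ 238.28*I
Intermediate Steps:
J = 20 (J = 9 + 11 = 20)
t(E) = E² - 6*E
x(Y) = 2*Y*(280 + Y) (x(Y) = (Y + Y)*(Y + 20*(-6 + 20)) = (2*Y)*(Y + 20*14) = (2*Y)*(Y + 280) = (2*Y)*(280 + Y) = 2*Y*(280 + Y))
√(x(-68) - 27945) = √(2*(-68)*(280 - 68) - 27945) = √(2*(-68)*212 - 27945) = √(-28832 - 27945) = √(-56777) = I*√56777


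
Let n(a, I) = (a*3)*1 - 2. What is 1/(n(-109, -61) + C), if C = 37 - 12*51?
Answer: -1/904 ≈ -0.0011062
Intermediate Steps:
n(a, I) = -2 + 3*a (n(a, I) = (3*a)*1 - 2 = 3*a - 2 = -2 + 3*a)
C = -575 (C = 37 - 612 = -575)
1/(n(-109, -61) + C) = 1/((-2 + 3*(-109)) - 575) = 1/((-2 - 327) - 575) = 1/(-329 - 575) = 1/(-904) = -1/904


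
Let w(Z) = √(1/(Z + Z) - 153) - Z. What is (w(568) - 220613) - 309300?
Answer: -530481 + I*√12340297/284 ≈ -5.3048e+5 + 12.369*I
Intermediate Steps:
w(Z) = √(-153 + 1/(2*Z)) - Z (w(Z) = √(1/(2*Z) - 153) - Z = √(-153 + 1/(2*Z)) - Z)
(w(568) - 220613) - 309300 = ((√(-612 + 2/568)/2 - 1*568) - 220613) - 309300 = ((√(-612 + 2*(1/568))/2 - 568) - 220613) - 309300 = ((√(-612 + 1/284)/2 - 568) - 220613) - 309300 = ((√(-173807/284)/2 - 568) - 220613) - 309300 = (((I*√12340297/142)/2 - 568) - 220613) - 309300 = ((I*√12340297/284 - 568) - 220613) - 309300 = ((-568 + I*√12340297/284) - 220613) - 309300 = (-221181 + I*√12340297/284) - 309300 = -530481 + I*√12340297/284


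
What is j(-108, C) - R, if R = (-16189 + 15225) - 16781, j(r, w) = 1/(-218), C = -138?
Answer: 3868409/218 ≈ 17745.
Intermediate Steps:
j(r, w) = -1/218
R = -17745 (R = -964 - 16781 = -17745)
j(-108, C) - R = -1/218 - 1*(-17745) = -1/218 + 17745 = 3868409/218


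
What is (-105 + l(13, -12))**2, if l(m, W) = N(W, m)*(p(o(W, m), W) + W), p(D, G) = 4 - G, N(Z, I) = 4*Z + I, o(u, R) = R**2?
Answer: 60025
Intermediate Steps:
N(Z, I) = I + 4*Z
l(m, W) = 4*m + 16*W (l(m, W) = (m + 4*W)*((4 - W) + W) = (m + 4*W)*4 = 4*m + 16*W)
(-105 + l(13, -12))**2 = (-105 + (4*13 + 16*(-12)))**2 = (-105 + (52 - 192))**2 = (-105 - 140)**2 = (-245)**2 = 60025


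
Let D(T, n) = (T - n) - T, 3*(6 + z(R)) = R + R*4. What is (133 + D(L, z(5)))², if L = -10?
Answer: 153664/9 ≈ 17074.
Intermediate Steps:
z(R) = -6 + 5*R/3 (z(R) = -6 + (R + R*4)/3 = -6 + (R + 4*R)/3 = -6 + (5*R)/3 = -6 + 5*R/3)
D(T, n) = -n
(133 + D(L, z(5)))² = (133 - (-6 + (5/3)*5))² = (133 - (-6 + 25/3))² = (133 - 1*7/3)² = (133 - 7/3)² = (392/3)² = 153664/9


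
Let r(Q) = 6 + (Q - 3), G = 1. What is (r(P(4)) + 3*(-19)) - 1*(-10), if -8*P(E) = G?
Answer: -353/8 ≈ -44.125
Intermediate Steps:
P(E) = -1/8 (P(E) = -1/8*1 = -1/8)
r(Q) = 3 + Q (r(Q) = 6 + (-3 + Q) = 3 + Q)
(r(P(4)) + 3*(-19)) - 1*(-10) = ((3 - 1/8) + 3*(-19)) - 1*(-10) = (23/8 - 57) + 10 = -433/8 + 10 = -353/8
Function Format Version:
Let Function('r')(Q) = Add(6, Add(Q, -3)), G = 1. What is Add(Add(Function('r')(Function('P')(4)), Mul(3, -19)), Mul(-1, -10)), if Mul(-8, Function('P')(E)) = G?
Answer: Rational(-353, 8) ≈ -44.125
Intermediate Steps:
Function('P')(E) = Rational(-1, 8) (Function('P')(E) = Mul(Rational(-1, 8), 1) = Rational(-1, 8))
Function('r')(Q) = Add(3, Q) (Function('r')(Q) = Add(6, Add(-3, Q)) = Add(3, Q))
Add(Add(Function('r')(Function('P')(4)), Mul(3, -19)), Mul(-1, -10)) = Add(Add(Add(3, Rational(-1, 8)), Mul(3, -19)), Mul(-1, -10)) = Add(Add(Rational(23, 8), -57), 10) = Add(Rational(-433, 8), 10) = Rational(-353, 8)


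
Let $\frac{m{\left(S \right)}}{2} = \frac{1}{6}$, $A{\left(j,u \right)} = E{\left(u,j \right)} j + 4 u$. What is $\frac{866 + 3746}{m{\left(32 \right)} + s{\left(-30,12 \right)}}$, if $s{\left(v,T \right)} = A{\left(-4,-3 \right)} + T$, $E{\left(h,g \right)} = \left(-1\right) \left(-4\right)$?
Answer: $- \frac{13836}{47} \approx -294.38$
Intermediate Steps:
$E{\left(h,g \right)} = 4$
$A{\left(j,u \right)} = 4 j + 4 u$
$m{\left(S \right)} = \frac{1}{3}$ ($m{\left(S \right)} = \frac{2}{6} = 2 \cdot \frac{1}{6} = \frac{1}{3}$)
$s{\left(v,T \right)} = -28 + T$ ($s{\left(v,T \right)} = \left(4 \left(-4\right) + 4 \left(-3\right)\right) + T = \left(-16 - 12\right) + T = -28 + T$)
$\frac{866 + 3746}{m{\left(32 \right)} + s{\left(-30,12 \right)}} = \frac{866 + 3746}{\frac{1}{3} + \left(-28 + 12\right)} = \frac{4612}{\frac{1}{3} - 16} = \frac{4612}{- \frac{47}{3}} = 4612 \left(- \frac{3}{47}\right) = - \frac{13836}{47}$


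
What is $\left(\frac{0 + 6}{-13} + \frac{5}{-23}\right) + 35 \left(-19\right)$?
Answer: $- \frac{199038}{299} \approx -665.68$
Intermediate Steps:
$\left(\frac{0 + 6}{-13} + \frac{5}{-23}\right) + 35 \left(-19\right) = \left(6 \left(- \frac{1}{13}\right) + 5 \left(- \frac{1}{23}\right)\right) - 665 = \left(- \frac{6}{13} - \frac{5}{23}\right) - 665 = - \frac{203}{299} - 665 = - \frac{199038}{299}$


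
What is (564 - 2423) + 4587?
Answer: 2728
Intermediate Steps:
(564 - 2423) + 4587 = -1859 + 4587 = 2728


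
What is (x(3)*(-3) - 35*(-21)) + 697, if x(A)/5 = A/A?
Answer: 1417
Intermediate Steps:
x(A) = 5 (x(A) = 5*(A/A) = 5*1 = 5)
(x(3)*(-3) - 35*(-21)) + 697 = (5*(-3) - 35*(-21)) + 697 = (-15 + 735) + 697 = 720 + 697 = 1417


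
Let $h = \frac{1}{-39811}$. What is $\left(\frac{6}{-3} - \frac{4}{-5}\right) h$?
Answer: $\frac{6}{199055} \approx 3.0142 \cdot 10^{-5}$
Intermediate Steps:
$h = - \frac{1}{39811} \approx -2.5119 \cdot 10^{-5}$
$\left(\frac{6}{-3} - \frac{4}{-5}\right) h = \left(\frac{6}{-3} - \frac{4}{-5}\right) \left(- \frac{1}{39811}\right) = \left(6 \left(- \frac{1}{3}\right) - - \frac{4}{5}\right) \left(- \frac{1}{39811}\right) = \left(-2 + \frac{4}{5}\right) \left(- \frac{1}{39811}\right) = \left(- \frac{6}{5}\right) \left(- \frac{1}{39811}\right) = \frac{6}{199055}$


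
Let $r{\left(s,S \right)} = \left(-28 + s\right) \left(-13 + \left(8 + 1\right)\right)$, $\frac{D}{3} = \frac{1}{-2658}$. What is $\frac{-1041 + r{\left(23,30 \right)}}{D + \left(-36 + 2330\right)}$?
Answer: $- \frac{904606}{2032483} \approx -0.44507$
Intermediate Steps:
$D = - \frac{1}{886}$ ($D = \frac{3}{-2658} = 3 \left(- \frac{1}{2658}\right) = - \frac{1}{886} \approx -0.0011287$)
$r{\left(s,S \right)} = 112 - 4 s$ ($r{\left(s,S \right)} = \left(-28 + s\right) \left(-13 + 9\right) = \left(-28 + s\right) \left(-4\right) = 112 - 4 s$)
$\frac{-1041 + r{\left(23,30 \right)}}{D + \left(-36 + 2330\right)} = \frac{-1041 + \left(112 - 92\right)}{- \frac{1}{886} + \left(-36 + 2330\right)} = \frac{-1041 + \left(112 - 92\right)}{- \frac{1}{886} + 2294} = \frac{-1041 + 20}{\frac{2032483}{886}} = \left(-1021\right) \frac{886}{2032483} = - \frac{904606}{2032483}$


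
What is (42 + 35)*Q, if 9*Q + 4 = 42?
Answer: 2926/9 ≈ 325.11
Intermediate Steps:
Q = 38/9 (Q = -4/9 + (⅑)*42 = -4/9 + 14/3 = 38/9 ≈ 4.2222)
(42 + 35)*Q = (42 + 35)*(38/9) = 77*(38/9) = 2926/9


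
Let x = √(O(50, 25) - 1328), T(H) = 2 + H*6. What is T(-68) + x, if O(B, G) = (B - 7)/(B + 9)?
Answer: -406 + 3*I*√513359/59 ≈ -406.0 + 36.432*I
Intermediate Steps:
O(B, G) = (-7 + B)/(9 + B)
T(H) = 2 + 6*H
x = 3*I*√513359/59 (x = √((-7 + 50)/(9 + 50) - 1328) = √(43/59 - 1328) = √(-78309/59) = 3*I*√513359/59 ≈ 36.432*I)
T(-68) + x = (2 + 6*(-68)) + 3*I*√513359/59 = (2 - 408) + 3*I*√513359/59 = -406 + 3*I*√513359/59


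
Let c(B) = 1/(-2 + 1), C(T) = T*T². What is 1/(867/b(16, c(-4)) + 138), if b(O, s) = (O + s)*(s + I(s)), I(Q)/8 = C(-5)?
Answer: 5005/690401 ≈ 0.0072494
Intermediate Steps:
C(T) = T³
I(Q) = -1000 (I(Q) = 8*(-5)³ = 8*(-125) = -1000)
c(B) = -1 (c(B) = 1/(-1) = -1)
b(O, s) = (-1000 + s)*(O + s) (b(O, s) = (O + s)*(s - 1000) = (O + s)*(-1000 + s) = (-1000 + s)*(O + s))
1/(867/b(16, c(-4)) + 138) = 1/(867/((-1)² - 1000*16 - 1000*(-1) + 16*(-1)) + 138) = 1/(867/(1 - 16000 + 1000 - 16) + 138) = 1/(867/(-15015) + 138) = 1/(867*(-1/15015) + 138) = 1/(-289/5005 + 138) = 1/(690401/5005) = 5005/690401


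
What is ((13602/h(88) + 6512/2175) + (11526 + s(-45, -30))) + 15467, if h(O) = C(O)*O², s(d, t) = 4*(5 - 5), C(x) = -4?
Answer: 909383060881/33686400 ≈ 26996.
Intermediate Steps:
s(d, t) = 0 (s(d, t) = 4*0 = 0)
h(O) = -4*O²
((13602/h(88) + 6512/2175) + (11526 + s(-45, -30))) + 15467 = ((13602/((-4*88²)) + 6512/2175) + (11526 + 0)) + 15467 = ((13602/((-4*7744)) + 6512*(1/2175)) + 11526) + 15467 = ((13602/(-30976) + 6512/2175) + 11526) + 15467 = ((13602*(-1/30976) + 6512/2175) + 11526) + 15467 = ((-6801/15488 + 6512/2175) + 11526) + 15467 = (86065681/33686400 + 11526) + 15467 = 388355512081/33686400 + 15467 = 909383060881/33686400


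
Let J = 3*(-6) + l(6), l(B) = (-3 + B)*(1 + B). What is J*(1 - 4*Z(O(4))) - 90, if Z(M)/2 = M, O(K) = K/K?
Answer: -111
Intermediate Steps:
O(K) = 1
Z(M) = 2*M
l(B) = (1 + B)*(-3 + B)
J = 3 (J = 3*(-6) + (-3 + 6² - 2*6) = -18 + (-3 + 36 - 12) = -18 + 21 = 3)
J*(1 - 4*Z(O(4))) - 90 = 3*(1 - 8) - 90 = 3*(-7) - 90 = -21 - 90 = -111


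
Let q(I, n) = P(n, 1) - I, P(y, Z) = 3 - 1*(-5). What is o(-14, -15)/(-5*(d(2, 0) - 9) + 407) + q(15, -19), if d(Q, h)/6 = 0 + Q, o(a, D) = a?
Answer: -197/28 ≈ -7.0357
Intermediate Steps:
P(y, Z) = 8 (P(y, Z) = 3 + 5 = 8)
q(I, n) = 8 - I
d(Q, h) = 6*Q (d(Q, h) = 6*(0 + Q) = 6*Q)
o(-14, -15)/(-5*(d(2, 0) - 9) + 407) + q(15, -19) = -14/(-5*(6*2 - 9) + 407) + (8 - 1*15) = -14/(-5*(12 - 9) + 407) + (8 - 15) = -14/(-5*3 + 407) - 7 = -14/(-15 + 407) - 7 = -14/392 - 7 = (1/392)*(-14) - 7 = -1/28 - 7 = -197/28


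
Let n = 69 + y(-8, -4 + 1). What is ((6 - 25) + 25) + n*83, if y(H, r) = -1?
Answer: 5650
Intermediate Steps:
n = 68 (n = 69 - 1 = 68)
((6 - 25) + 25) + n*83 = ((6 - 25) + 25) + 68*83 = (-19 + 25) + 5644 = 6 + 5644 = 5650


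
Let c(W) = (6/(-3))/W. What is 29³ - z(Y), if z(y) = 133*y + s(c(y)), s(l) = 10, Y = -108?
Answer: 38743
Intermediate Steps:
c(W) = -2/W (c(W) = (6*(-⅓))/W = -2/W)
z(y) = 10 + 133*y (z(y) = 133*y + 10 = 10 + 133*y)
29³ - z(Y) = 29³ - (10 + 133*(-108)) = 24389 - (10 - 14364) = 24389 - 1*(-14354) = 24389 + 14354 = 38743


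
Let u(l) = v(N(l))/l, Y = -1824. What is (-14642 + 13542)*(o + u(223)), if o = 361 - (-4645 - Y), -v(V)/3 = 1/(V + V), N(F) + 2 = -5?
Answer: -5463813850/1561 ≈ -3.5002e+6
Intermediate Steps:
N(F) = -7 (N(F) = -2 - 5 = -7)
v(V) = -3/(2*V) (v(V) = -3/(V + V) = -3*1/(2*V) = -3/(2*V))
o = 3182 (o = 361 - (-4645 - 1*(-1824)) = 361 - (-4645 + 1824) = 361 - 1*(-2821) = 361 + 2821 = 3182)
u(l) = 3/(14*l) (u(l) = (-3/2/(-7))/l = (-3/2*(-⅐))/l = 3/(14*l))
(-14642 + 13542)*(o + u(223)) = (-14642 + 13542)*(3182 + (3/14)/223) = -1100*(3182 + (3/14)*(1/223)) = -1100*(3182 + 3/3122) = -1100*9934207/3122 = -5463813850/1561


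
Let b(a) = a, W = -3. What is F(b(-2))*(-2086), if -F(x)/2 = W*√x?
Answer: -12516*I*√2 ≈ -17700.0*I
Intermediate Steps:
F(x) = 6*√x (F(x) = -(-6)*√x = 6*√x)
F(b(-2))*(-2086) = (6*√(-2))*(-2086) = (6*(I*√2))*(-2086) = (6*I*√2)*(-2086) = -12516*I*√2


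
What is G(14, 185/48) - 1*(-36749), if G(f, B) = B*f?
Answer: 883271/24 ≈ 36803.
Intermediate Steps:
G(14, 185/48) - 1*(-36749) = (185/48)*14 - 1*(-36749) = (185*(1/48))*14 + 36749 = (185/48)*14 + 36749 = 1295/24 + 36749 = 883271/24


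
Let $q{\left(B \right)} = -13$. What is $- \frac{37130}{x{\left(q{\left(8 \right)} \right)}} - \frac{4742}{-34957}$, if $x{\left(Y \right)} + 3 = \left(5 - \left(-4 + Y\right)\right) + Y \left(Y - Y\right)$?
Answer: $- \frac{1297863312}{664183} \approx -1954.1$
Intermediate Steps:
$x{\left(Y \right)} = 6 - Y$ ($x{\left(Y \right)} = -3 + \left(\left(5 - \left(-4 + Y\right)\right) + Y \left(Y - Y\right)\right) = -3 - \left(-9 + Y - Y 0\right) = -3 + \left(\left(9 - Y\right) + 0\right) = -3 - \left(-9 + Y\right) = 6 - Y$)
$- \frac{37130}{x{\left(q{\left(8 \right)} \right)}} - \frac{4742}{-34957} = - \frac{37130}{6 - -13} - \frac{4742}{-34957} = - \frac{37130}{6 + 13} - - \frac{4742}{34957} = - \frac{37130}{19} + \frac{4742}{34957} = - \frac{1297863312}{664183}$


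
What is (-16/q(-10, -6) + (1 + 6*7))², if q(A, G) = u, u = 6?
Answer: 14641/9 ≈ 1626.8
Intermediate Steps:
q(A, G) = 6
(-16/q(-10, -6) + (1 + 6*7))² = (-16/6 + (1 + 6*7))² = (-16*⅙ + (1 + 42))² = (-8/3 + 43)² = (121/3)² = 14641/9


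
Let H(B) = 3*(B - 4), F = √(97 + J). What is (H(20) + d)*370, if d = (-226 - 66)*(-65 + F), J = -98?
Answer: 7040360 - 108040*I ≈ 7.0404e+6 - 1.0804e+5*I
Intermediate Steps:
F = I (F = √(97 - 98) = √(-1) = I ≈ 1.0*I)
H(B) = -12 + 3*B (H(B) = 3*(-4 + B) = -12 + 3*B)
d = 18980 - 292*I (d = (-226 - 66)*(-65 + I) = -292*(-65 + I) = 18980 - 292*I ≈ 18980.0 - 292.0*I)
(H(20) + d)*370 = ((-12 + 3*20) + (18980 - 292*I))*370 = ((-12 + 60) + (18980 - 292*I))*370 = (48 + (18980 - 292*I))*370 = (19028 - 292*I)*370 = 7040360 - 108040*I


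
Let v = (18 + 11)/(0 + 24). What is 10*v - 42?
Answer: -359/12 ≈ -29.917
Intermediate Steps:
v = 29/24 ≈ 1.2083
10*v - 42 = 10*(29/24) - 42 = 145/12 - 42 = -359/12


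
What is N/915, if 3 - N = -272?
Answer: 55/183 ≈ 0.30055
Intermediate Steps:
N = 275 (N = 3 - 1*(-272) = 3 + 272 = 275)
N/915 = 275/915 = 275*(1/915) = 55/183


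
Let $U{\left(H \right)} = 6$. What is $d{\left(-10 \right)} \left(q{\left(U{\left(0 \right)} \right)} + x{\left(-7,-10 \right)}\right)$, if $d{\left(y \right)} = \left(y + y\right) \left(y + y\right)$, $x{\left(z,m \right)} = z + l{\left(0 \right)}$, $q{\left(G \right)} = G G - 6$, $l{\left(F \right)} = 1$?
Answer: $9600$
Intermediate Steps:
$q{\left(G \right)} = -6 + G^{2}$ ($q{\left(G \right)} = G^{2} - 6 = -6 + G^{2}$)
$x{\left(z,m \right)} = 1 + z$ ($x{\left(z,m \right)} = z + 1 = 1 + z$)
$d{\left(y \right)} = 4 y^{2}$ ($d{\left(y \right)} = 2 y 2 y = 4 y^{2}$)
$d{\left(-10 \right)} \left(q{\left(U{\left(0 \right)} \right)} + x{\left(-7,-10 \right)}\right) = 4 \left(-10\right)^{2} \left(\left(-6 + 6^{2}\right) + \left(1 - 7\right)\right) = 4 \cdot 100 \left(\left(-6 + 36\right) - 6\right) = 400 \left(30 - 6\right) = 400 \cdot 24 = 9600$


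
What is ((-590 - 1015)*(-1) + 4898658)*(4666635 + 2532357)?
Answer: 35276954134896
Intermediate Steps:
((-590 - 1015)*(-1) + 4898658)*(4666635 + 2532357) = (-1605*(-1) + 4898658)*7198992 = (1605 + 4898658)*7198992 = 4900263*7198992 = 35276954134896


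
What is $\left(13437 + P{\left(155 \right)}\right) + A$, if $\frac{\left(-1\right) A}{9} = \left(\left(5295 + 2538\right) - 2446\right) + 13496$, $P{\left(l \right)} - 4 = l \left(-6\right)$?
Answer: $-157436$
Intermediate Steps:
$P{\left(l \right)} = 4 - 6 l$ ($P{\left(l \right)} = 4 + l \left(-6\right) = 4 - 6 l$)
$A = -169947$ ($A = - 9 \left(\left(\left(5295 + 2538\right) - 2446\right) + 13496\right) = - 9 \left(\left(7833 - 2446\right) + 13496\right) = - 9 \left(5387 + 13496\right) = \left(-9\right) 18883 = -169947$)
$\left(13437 + P{\left(155 \right)}\right) + A = \left(13437 + \left(4 - 930\right)\right) - 169947 = \left(13437 - 926\right) - 169947 = 12511 - 169947 = -157436$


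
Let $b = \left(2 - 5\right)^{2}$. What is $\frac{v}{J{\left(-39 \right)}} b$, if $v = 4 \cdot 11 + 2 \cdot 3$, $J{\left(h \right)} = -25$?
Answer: $-18$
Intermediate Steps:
$v = 50$ ($v = 44 + 6 = 50$)
$b = 9$ ($b = \left(-3\right)^{2} = 9$)
$\frac{v}{J{\left(-39 \right)}} b = \frac{50}{-25} \cdot 9 = 50 \left(- \frac{1}{25}\right) 9 = \left(-2\right) 9 = -18$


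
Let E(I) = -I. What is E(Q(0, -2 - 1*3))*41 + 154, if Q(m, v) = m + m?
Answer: 154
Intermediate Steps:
Q(m, v) = 2*m
E(Q(0, -2 - 1*3))*41 + 154 = -2*0*41 + 154 = -1*0*41 + 154 = 0*41 + 154 = 0 + 154 = 154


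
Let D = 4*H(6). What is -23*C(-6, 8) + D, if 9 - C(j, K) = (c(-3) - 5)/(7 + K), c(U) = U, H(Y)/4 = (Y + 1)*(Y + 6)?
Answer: 16871/15 ≈ 1124.7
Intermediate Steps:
H(Y) = 4*(1 + Y)*(6 + Y) (H(Y) = 4*((Y + 1)*(Y + 6)) = 4*((1 + Y)*(6 + Y)) = 4*(1 + Y)*(6 + Y))
D = 1344 (D = 4*(24 + 4*6² + 28*6) = 4*(24 + 4*36 + 168) = 4*(24 + 144 + 168) = 4*336 = 1344)
C(j, K) = 9 + 8/(7 + K) (C(j, K) = 9 - (-3 - 5)/(7 + K) = 9 - (-8)/(7 + K) = 9 + 8/(7 + K))
-23*C(-6, 8) + D = -23*(71 + 9*8)/(7 + 8) + 1344 = -23*(71 + 72)/15 + 1344 = -23*143/15 + 1344 = -3289/15 + 1344 = 16871/15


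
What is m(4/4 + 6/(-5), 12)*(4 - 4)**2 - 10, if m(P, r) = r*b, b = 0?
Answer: -10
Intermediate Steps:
m(P, r) = 0 (m(P, r) = r*0 = 0)
m(4/4 + 6/(-5), 12)*(4 - 4)**2 - 10 = 0*(4 - 4)**2 - 10 = 0*0**2 - 10 = 0*0 - 10 = 0 - 10 = -10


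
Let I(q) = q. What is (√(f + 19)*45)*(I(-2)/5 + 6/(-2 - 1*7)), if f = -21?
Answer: -48*I*√2 ≈ -67.882*I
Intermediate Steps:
(√(f + 19)*45)*(I(-2)/5 + 6/(-2 - 1*7)) = (√(-21 + 19)*45)*(-2/5 + 6/(-2 - 1*7)) = (√(-2)*45)*(-2*⅕ + 6/(-2 - 7)) = ((I*√2)*45)*(-⅖ + 6/(-9)) = (45*I*√2)*(-⅖ + 6*(-⅑)) = (45*I*√2)*(-⅖ - ⅔) = (45*I*√2)*(-16/15) = -48*I*√2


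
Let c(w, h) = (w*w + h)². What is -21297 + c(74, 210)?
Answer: 32309299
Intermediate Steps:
c(w, h) = (h + w²)² (c(w, h) = (w² + h)² = (h + w²)²)
-21297 + c(74, 210) = -21297 + (210 + 74²)² = -21297 + (210 + 5476)² = -21297 + 5686² = -21297 + 32330596 = 32309299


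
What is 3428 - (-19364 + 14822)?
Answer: 7970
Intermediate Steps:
3428 - (-19364 + 14822) = 3428 - 1*(-4542) = 3428 + 4542 = 7970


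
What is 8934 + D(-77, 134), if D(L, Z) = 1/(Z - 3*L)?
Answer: 3260911/365 ≈ 8934.0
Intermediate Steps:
8934 + D(-77, 134) = 8934 - 1/(-1*134 + 3*(-77)) = 8934 - 1/(-134 - 231) = 8934 - 1/(-365) = 8934 - 1*(-1/365) = 8934 + 1/365 = 3260911/365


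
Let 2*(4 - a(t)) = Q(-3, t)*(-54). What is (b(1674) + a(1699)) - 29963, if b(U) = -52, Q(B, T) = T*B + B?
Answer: -167711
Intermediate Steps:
Q(B, T) = B + B*T (Q(B, T) = B*T + B = B + B*T)
a(t) = -77 - 81*t (a(t) = 4 - (-3*(1 + t))*(-54)/2 = 4 - (-3 - 3*t)*(-54)/2 = 4 - (162 + 162*t)/2 = 4 + (-81 - 81*t) = -77 - 81*t)
(b(1674) + a(1699)) - 29963 = (-52 + (-77 - 81*1699)) - 29963 = (-52 + (-77 - 137619)) - 29963 = (-52 - 137696) - 29963 = -137748 - 29963 = -167711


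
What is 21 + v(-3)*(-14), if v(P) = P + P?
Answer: 105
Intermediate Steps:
v(P) = 2*P
21 + v(-3)*(-14) = 21 + (2*(-3))*(-14) = 21 - 6*(-14) = 21 + 84 = 105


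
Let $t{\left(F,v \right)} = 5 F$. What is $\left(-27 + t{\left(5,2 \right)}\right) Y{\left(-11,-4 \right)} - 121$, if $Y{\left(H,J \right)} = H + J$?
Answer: $-91$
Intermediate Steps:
$\left(-27 + t{\left(5,2 \right)}\right) Y{\left(-11,-4 \right)} - 121 = \left(-27 + 5 \cdot 5\right) \left(-11 - 4\right) - 121 = \left(-27 + 25\right) \left(-15\right) - 121 = \left(-2\right) \left(-15\right) - 121 = 30 - 121 = -91$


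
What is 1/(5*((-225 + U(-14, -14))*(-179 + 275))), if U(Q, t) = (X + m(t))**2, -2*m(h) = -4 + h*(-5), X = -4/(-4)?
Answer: 1/383520 ≈ 2.6074e-6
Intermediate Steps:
X = 1 (X = -4*(-1/4) = 1)
m(h) = 2 + 5*h/2 (m(h) = -(-4 + h*(-5))/2 = -(-4 - 5*h)/2 = 2 + 5*h/2)
U(Q, t) = (3 + 5*t/2)**2 (U(Q, t) = (1 + (2 + 5*t/2))**2 = (3 + 5*t/2)**2)
1/(5*((-225 + U(-14, -14))*(-179 + 275))) = 1/(5*((-225 + (6 + 5*(-14))**2/4)*(-179 + 275))) = 1/(5*((-225 + (6 - 70)**2/4)*96)) = 1/(5*((-225 + (1/4)*(-64)**2)*96)) = 1/(5*((-225 + (1/4)*4096)*96)) = 1/(5*((-225 + 1024)*96)) = 1/(5*(799*96)) = 1/(5*76704) = 1/383520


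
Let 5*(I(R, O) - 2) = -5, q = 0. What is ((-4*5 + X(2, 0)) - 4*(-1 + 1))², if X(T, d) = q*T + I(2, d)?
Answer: 361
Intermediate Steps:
I(R, O) = 1 (I(R, O) = 2 + (⅕)*(-5) = 2 - 1 = 1)
X(T, d) = 1 (X(T, d) = 0*T + 1 = 0 + 1 = 1)
((-4*5 + X(2, 0)) - 4*(-1 + 1))² = ((-4*5 + 1) - 4*(-1 + 1))² = ((-20 + 1) - 4*0)² = (-19 + 0)² = (-19)² = 361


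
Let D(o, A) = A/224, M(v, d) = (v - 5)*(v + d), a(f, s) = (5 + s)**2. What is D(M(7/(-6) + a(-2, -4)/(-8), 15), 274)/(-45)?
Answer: -137/5040 ≈ -0.027183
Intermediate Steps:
M(v, d) = (-5 + v)*(d + v)
D(o, A) = A/224 (D(o, A) = A*(1/224) = A/224)
D(M(7/(-6) + a(-2, -4)/(-8), 15), 274)/(-45) = ((1/224)*274)/(-45) = (137/112)*(-1/45) = -137/5040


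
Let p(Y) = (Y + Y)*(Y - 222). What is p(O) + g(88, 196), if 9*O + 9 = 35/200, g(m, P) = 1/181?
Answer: 5128947589/11728800 ≈ 437.29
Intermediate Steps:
g(m, P) = 1/181
O = -353/360 (O = -1 + (35/200)/9 = -1 + (35*(1/200))/9 = -1 + (⅑)*(7/40) = -1 + 7/360 = -353/360 ≈ -0.98056)
p(Y) = 2*Y*(-222 + Y) (p(Y) = (2*Y)*(-222 + Y) = 2*Y*(-222 + Y))
p(O) + g(88, 196) = 2*(-353/360)*(-222 - 353/360) + 1/181 = 2*(-353/360)*(-80273/360) + 1/181 = 28336369/64800 + 1/181 = 5128947589/11728800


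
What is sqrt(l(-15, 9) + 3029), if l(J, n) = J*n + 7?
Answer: sqrt(2901) ≈ 53.861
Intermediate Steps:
l(J, n) = 7 + J*n
sqrt(l(-15, 9) + 3029) = sqrt((7 - 15*9) + 3029) = sqrt((7 - 135) + 3029) = sqrt(-128 + 3029) = sqrt(2901)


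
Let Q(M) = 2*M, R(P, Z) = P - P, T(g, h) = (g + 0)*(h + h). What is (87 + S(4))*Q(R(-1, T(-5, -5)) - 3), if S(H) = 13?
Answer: -600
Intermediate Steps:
T(g, h) = 2*g*h (T(g, h) = g*(2*h) = 2*g*h)
R(P, Z) = 0 (R(P, Z) = P - P = 0)
(87 + S(4))*Q(R(-1, T(-5, -5)) - 3) = (87 + 13)*(2*(0 - 3)) = 100*(2*(-3)) = 100*(-6) = -600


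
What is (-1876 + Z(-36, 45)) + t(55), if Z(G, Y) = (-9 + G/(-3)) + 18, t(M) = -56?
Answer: -1911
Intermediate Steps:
Z(G, Y) = 9 - G/3 (Z(G, Y) = (-9 + G*(-1/3)) + 18 = (-9 - G/3) + 18 = 9 - G/3)
(-1876 + Z(-36, 45)) + t(55) = (-1876 + (9 - 1/3*(-36))) - 56 = (-1876 + (9 + 12)) - 56 = (-1876 + 21) - 56 = -1855 - 56 = -1911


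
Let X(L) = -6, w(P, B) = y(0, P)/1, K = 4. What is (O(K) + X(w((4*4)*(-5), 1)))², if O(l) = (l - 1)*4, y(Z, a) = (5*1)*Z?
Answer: 36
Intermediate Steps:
y(Z, a) = 5*Z
O(l) = -4 + 4*l (O(l) = (-1 + l)*4 = -4 + 4*l)
w(P, B) = 0 (w(P, B) = (5*0)/1 = 0*1 = 0)
(O(K) + X(w((4*4)*(-5), 1)))² = ((-4 + 4*4) - 6)² = ((-4 + 16) - 6)² = (12 - 6)² = 6² = 36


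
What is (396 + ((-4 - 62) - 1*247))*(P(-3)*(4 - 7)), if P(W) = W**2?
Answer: -2241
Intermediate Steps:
(396 + ((-4 - 62) - 1*247))*(P(-3)*(4 - 7)) = (396 + ((-4 - 62) - 1*247))*((-3)**2*(4 - 7)) = (396 + (-66 - 247))*(9*(-3)) = (396 - 313)*(-27) = 83*(-27) = -2241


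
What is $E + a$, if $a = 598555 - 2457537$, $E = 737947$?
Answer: $-1121035$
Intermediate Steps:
$a = -1858982$
$E + a = 737947 - 1858982 = -1121035$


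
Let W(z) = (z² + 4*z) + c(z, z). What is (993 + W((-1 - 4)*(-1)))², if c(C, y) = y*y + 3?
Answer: 1136356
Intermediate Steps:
c(C, y) = 3 + y² (c(C, y) = y² + 3 = 3 + y²)
W(z) = 3 + 2*z² + 4*z (W(z) = (z² + 4*z) + (3 + z²) = 3 + 2*z² + 4*z)
(993 + W((-1 - 4)*(-1)))² = (993 + (3 + 2*((-1 - 4)*(-1))² + 4*((-1 - 4)*(-1))))² = (993 + (3 + 2*(-5*(-1))² + 4*(-5*(-1))))² = (993 + (3 + 2*5² + 4*5))² = (993 + (3 + 2*25 + 20))² = (993 + (3 + 50 + 20))² = (993 + 73)² = 1066² = 1136356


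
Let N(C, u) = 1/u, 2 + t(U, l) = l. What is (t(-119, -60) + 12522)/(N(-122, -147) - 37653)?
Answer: -457905/1383748 ≈ -0.33092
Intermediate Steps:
t(U, l) = -2 + l
(t(-119, -60) + 12522)/(N(-122, -147) - 37653) = ((-2 - 60) + 12522)/(1/(-147) - 37653) = (-62 + 12522)/(-1/147 - 37653) = 12460/(-5534992/147) = 12460*(-147/5534992) = -457905/1383748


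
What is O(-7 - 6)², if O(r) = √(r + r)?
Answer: -26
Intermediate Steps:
O(r) = √2*√r (O(r) = √(2*r) = √2*√r)
O(-7 - 6)² = (√2*√(-7 - 6))² = (√2*√(-13))² = (√2*(I*√13))² = (I*√26)² = -26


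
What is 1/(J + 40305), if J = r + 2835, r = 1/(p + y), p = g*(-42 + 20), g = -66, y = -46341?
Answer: 44889/1936511459 ≈ 2.3180e-5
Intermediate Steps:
p = 1452 (p = -66*(-42 + 20) = -66*(-22) = 1452)
r = -1/44889 (r = 1/(1452 - 46341) = 1/(-44889) = -1/44889 ≈ -2.2277e-5)
J = 127260314/44889 (J = -1/44889 + 2835 = 127260314/44889 ≈ 2835.0)
1/(J + 40305) = 1/(127260314/44889 + 40305) = 1/(1936511459/44889) = 44889/1936511459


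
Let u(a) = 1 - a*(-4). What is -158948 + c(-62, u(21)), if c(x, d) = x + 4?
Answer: -159006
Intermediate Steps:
u(a) = 1 + 4*a (u(a) = 1 - (-4)*a = 1 + 4*a)
c(x, d) = 4 + x
-158948 + c(-62, u(21)) = -158948 + (4 - 62) = -158948 - 58 = -159006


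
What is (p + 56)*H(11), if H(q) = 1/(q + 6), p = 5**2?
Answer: 81/17 ≈ 4.7647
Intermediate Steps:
p = 25
H(q) = 1/(6 + q)
(p + 56)*H(11) = (25 + 56)/(6 + 11) = 81/17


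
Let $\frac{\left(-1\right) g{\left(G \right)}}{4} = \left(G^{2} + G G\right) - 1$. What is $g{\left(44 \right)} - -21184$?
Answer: $5700$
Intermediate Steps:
$g{\left(G \right)} = 4 - 8 G^{2}$ ($g{\left(G \right)} = - 4 \left(\left(G^{2} + G G\right) - 1\right) = - 4 \left(\left(G^{2} + G^{2}\right) - 1\right) = - 4 \left(2 G^{2} - 1\right) = - 4 \left(-1 + 2 G^{2}\right) = 4 - 8 G^{2}$)
$g{\left(44 \right)} - -21184 = \left(4 - 8 \cdot 44^{2}\right) - -21184 = \left(4 - 15488\right) + 21184 = -15484 + 21184 = 5700$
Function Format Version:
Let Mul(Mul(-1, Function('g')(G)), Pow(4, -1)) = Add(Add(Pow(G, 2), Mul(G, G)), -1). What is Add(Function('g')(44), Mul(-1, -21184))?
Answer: 5700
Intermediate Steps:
Function('g')(G) = Add(4, Mul(-8, Pow(G, 2))) (Function('g')(G) = Mul(-4, Add(Add(Pow(G, 2), Mul(G, G)), -1)) = Mul(-4, Add(Add(Pow(G, 2), Pow(G, 2)), -1)) = Mul(-4, Add(Mul(2, Pow(G, 2)), -1)) = Mul(-4, Add(-1, Mul(2, Pow(G, 2)))) = Add(4, Mul(-8, Pow(G, 2))))
Add(Function('g')(44), Mul(-1, -21184)) = Add(Add(4, Mul(-8, Pow(44, 2))), Mul(-1, -21184)) = Add(Add(4, Mul(-8, 1936)), 21184) = Add(Add(4, -15488), 21184) = Add(-15484, 21184) = 5700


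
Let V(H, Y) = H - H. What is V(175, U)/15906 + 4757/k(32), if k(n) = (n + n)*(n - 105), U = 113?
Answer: -4757/4672 ≈ -1.0182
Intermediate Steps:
V(H, Y) = 0
k(n) = 2*n*(-105 + n) (k(n) = (2*n)*(-105 + n) = 2*n*(-105 + n))
V(175, U)/15906 + 4757/k(32) = 0/15906 + 4757/((2*32*(-105 + 32))) = 0*(1/15906) + 4757/((2*32*(-73))) = 0 + 4757/(-4672) = 0 + 4757*(-1/4672) = 0 - 4757/4672 = -4757/4672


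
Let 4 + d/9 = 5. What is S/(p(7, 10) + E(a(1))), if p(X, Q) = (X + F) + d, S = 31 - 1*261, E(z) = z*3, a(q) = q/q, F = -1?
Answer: -115/9 ≈ -12.778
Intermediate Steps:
d = 9 (d = -36 + 9*5 = -36 + 45 = 9)
a(q) = 1
E(z) = 3*z
S = -230 (S = 31 - 261 = -230)
p(X, Q) = 8 + X (p(X, Q) = (X - 1) + 9 = (-1 + X) + 9 = 8 + X)
S/(p(7, 10) + E(a(1))) = -230/((8 + 7) + 3*1) = -230/(15 + 3) = -230/18 = (1/18)*(-230) = -115/9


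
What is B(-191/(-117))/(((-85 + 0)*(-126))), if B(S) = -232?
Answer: -116/5355 ≈ -0.021662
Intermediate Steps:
B(-191/(-117))/(((-85 + 0)*(-126))) = -232*(-1/(126*(-85 + 0))) = -232/((-85*(-126))) = -232/10710 = -232*1/10710 = -116/5355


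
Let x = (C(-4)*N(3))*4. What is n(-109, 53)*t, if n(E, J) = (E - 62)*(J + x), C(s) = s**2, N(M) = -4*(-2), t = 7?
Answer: -676305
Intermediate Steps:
N(M) = 8
x = 512 (x = ((-4)**2*8)*4 = (16*8)*4 = 128*4 = 512)
n(E, J) = (-62 + E)*(512 + J) (n(E, J) = (E - 62)*(J + 512) = (-62 + E)*(512 + J))
n(-109, 53)*t = (-31744 - 62*53 + 512*(-109) - 109*53)*7 = (-31744 - 3286 - 55808 - 5777)*7 = -96615*7 = -676305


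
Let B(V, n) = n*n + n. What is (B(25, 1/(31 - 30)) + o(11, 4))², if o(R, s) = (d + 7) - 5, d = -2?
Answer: 4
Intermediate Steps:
B(V, n) = n + n² (B(V, n) = n² + n = n + n²)
o(R, s) = 0 (o(R, s) = (-2 + 7) - 5 = 5 - 5 = 0)
(B(25, 1/(31 - 30)) + o(11, 4))² = ((1 + 1/(31 - 30))/(31 - 30) + 0)² = ((1 + 1/1)/1 + 0)² = (1*(1 + 1) + 0)² = (1*2 + 0)² = (2 + 0)² = 2² = 4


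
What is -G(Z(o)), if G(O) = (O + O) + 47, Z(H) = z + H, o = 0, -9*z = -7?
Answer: -437/9 ≈ -48.556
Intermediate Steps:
z = 7/9 (z = -⅑*(-7) = 7/9 ≈ 0.77778)
Z(H) = 7/9 + H
G(O) = 47 + 2*O (G(O) = 2*O + 47 = 47 + 2*O)
-G(Z(o)) = -(47 + 2*(7/9 + 0)) = -(47 + 2*(7/9)) = -(47 + 14/9) = -1*437/9 = -437/9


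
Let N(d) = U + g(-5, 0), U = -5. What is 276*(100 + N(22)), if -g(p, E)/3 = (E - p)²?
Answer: 5520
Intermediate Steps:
g(p, E) = -3*(E - p)²
N(d) = -80 (N(d) = -5 - 3*(0 - 1*(-5))² = -5 - 3*(0 + 5)² = -5 - 3*5² = -5 - 3*25 = -5 - 75 = -80)
276*(100 + N(22)) = 276*(100 - 80) = 276*20 = 5520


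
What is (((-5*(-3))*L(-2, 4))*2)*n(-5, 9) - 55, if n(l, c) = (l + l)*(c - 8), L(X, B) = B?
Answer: -1255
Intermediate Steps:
n(l, c) = 2*l*(-8 + c) (n(l, c) = (2*l)*(-8 + c) = 2*l*(-8 + c))
(((-5*(-3))*L(-2, 4))*2)*n(-5, 9) - 55 = ((-5*(-3)*4)*2)*(2*(-5)*(-8 + 9)) - 55 = ((15*4)*2)*(2*(-5)*1) - 55 = (60*2)*(-10) - 55 = 120*(-10) - 55 = -1200 - 55 = -1255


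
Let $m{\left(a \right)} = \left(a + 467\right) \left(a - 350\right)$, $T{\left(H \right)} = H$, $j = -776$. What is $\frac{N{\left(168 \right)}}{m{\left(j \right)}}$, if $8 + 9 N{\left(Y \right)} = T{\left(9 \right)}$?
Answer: $\frac{1}{3131406} \approx 3.1935 \cdot 10^{-7}$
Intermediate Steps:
$N{\left(Y \right)} = \frac{1}{9}$ ($N{\left(Y \right)} = - \frac{8}{9} + \frac{1}{9} \cdot 9 = - \frac{8}{9} + 1 = \frac{1}{9}$)
$m{\left(a \right)} = \left(-350 + a\right) \left(467 + a\right)$ ($m{\left(a \right)} = \left(467 + a\right) \left(-350 + a\right) = \left(-350 + a\right) \left(467 + a\right)$)
$\frac{N{\left(168 \right)}}{m{\left(j \right)}} = \frac{1}{9 \left(-163450 + \left(-776\right)^{2} + 117 \left(-776\right)\right)} = \frac{1}{9 \left(-163450 + 602176 - 90792\right)} = \frac{1}{9 \cdot 347934} = \frac{1}{9} \cdot \frac{1}{347934} = \frac{1}{3131406}$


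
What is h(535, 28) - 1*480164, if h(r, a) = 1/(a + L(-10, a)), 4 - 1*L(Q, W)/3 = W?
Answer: -21127217/44 ≈ -4.8016e+5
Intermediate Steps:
L(Q, W) = 12 - 3*W
h(r, a) = 1/(12 - 2*a) (h(r, a) = 1/(a + (12 - 3*a)) = 1/(12 - 2*a))
h(535, 28) - 1*480164 = -1/(-12 + 2*28) - 1*480164 = -1/(-12 + 56) - 480164 = -1/44 - 480164 = -21127217/44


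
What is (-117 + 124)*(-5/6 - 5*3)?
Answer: -665/6 ≈ -110.83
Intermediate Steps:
(-117 + 124)*(-5/6 - 5*3) = 7*(-5*⅙ - 15) = 7*(-⅚ - 15) = 7*(-95/6) = -665/6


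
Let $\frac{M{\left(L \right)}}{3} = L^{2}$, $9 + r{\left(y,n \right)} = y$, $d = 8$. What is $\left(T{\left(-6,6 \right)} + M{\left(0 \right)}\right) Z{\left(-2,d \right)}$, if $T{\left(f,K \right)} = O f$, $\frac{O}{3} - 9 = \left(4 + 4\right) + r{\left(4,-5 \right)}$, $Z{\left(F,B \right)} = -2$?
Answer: $432$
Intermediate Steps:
$r{\left(y,n \right)} = -9 + y$
$O = 36$ ($O = 27 + 3 \left(\left(4 + 4\right) + \left(-9 + 4\right)\right) = 27 + 3 \left(8 - 5\right) = 27 + 3 \cdot 3 = 27 + 9 = 36$)
$T{\left(f,K \right)} = 36 f$
$M{\left(L \right)} = 3 L^{2}$
$\left(T{\left(-6,6 \right)} + M{\left(0 \right)}\right) Z{\left(-2,d \right)} = \left(36 \left(-6\right) + 3 \cdot 0^{2}\right) \left(-2\right) = \left(-216 + 3 \cdot 0\right) \left(-2\right) = \left(-216 + 0\right) \left(-2\right) = \left(-216\right) \left(-2\right) = 432$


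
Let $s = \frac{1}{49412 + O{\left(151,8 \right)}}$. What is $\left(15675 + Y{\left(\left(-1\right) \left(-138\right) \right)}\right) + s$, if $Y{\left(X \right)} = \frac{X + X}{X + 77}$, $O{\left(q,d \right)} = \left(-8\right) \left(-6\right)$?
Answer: $\frac{6668001347}{425356} \approx 15676.0$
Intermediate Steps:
$O{\left(q,d \right)} = 48$
$Y{\left(X \right)} = \frac{2 X}{77 + X}$
$s = \frac{1}{49460}$ ($s = \frac{1}{49412 + 48} = \frac{1}{49460} \approx 2.0218 \cdot 10^{-5}$)
$\left(15675 + Y{\left(\left(-1\right) \left(-138\right) \right)}\right) + s = \left(15675 + \frac{2 \left(\left(-1\right) \left(-138\right)\right)}{77 - -138}\right) + \frac{1}{49460} = \left(15675 + 2 \cdot 138 \frac{1}{77 + 138}\right) + \frac{1}{49460} = \left(15675 + 2 \cdot 138 \cdot \frac{1}{215}\right) + \frac{1}{49460} = \left(15675 + \frac{276}{215}\right) + \frac{1}{49460} = \frac{3370401}{215} + \frac{1}{49460} = \frac{6668001347}{425356}$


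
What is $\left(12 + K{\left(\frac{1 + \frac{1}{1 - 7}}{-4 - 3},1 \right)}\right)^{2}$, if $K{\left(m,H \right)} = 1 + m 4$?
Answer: $\frac{69169}{441} \approx 156.85$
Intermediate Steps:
$K{\left(m,H \right)} = 1 + 4 m$
$\left(12 + K{\left(\frac{1 + \frac{1}{1 - 7}}{-4 - 3},1 \right)}\right)^{2} = \left(12 + \left(1 + 4 \frac{1 + \frac{1}{1 - 7}}{-4 - 3}\right)\right)^{2} = \left(12 + \left(1 + 4 \frac{1 + \frac{1}{1 - 7}}{-7}\right)\right)^{2} = \left(12 + \left(1 + 4 \left(1 + \frac{1}{-6}\right) \left(- \frac{1}{7}\right)\right)\right)^{2} = \left(12 + \left(1 + 4 \left(1 - \frac{1}{6}\right) \left(- \frac{1}{7}\right)\right)\right)^{2} = \left(12 + \left(1 + 4 \cdot \frac{5}{6} \left(- \frac{1}{7}\right)\right)\right)^{2} = \left(12 + \left(1 + 4 \left(- \frac{5}{42}\right)\right)\right)^{2} = \left(12 + \left(1 - \frac{10}{21}\right)\right)^{2} = \left(12 + \frac{11}{21}\right)^{2} = \left(\frac{263}{21}\right)^{2} = \frac{69169}{441}$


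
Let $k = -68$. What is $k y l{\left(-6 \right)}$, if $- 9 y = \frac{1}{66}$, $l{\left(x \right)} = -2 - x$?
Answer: $\frac{136}{297} \approx 0.45791$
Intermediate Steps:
$y = - \frac{1}{594}$ ($y = - \frac{1}{9 \cdot 66} = \left(- \frac{1}{9}\right) \frac{1}{66} = - \frac{1}{594} \approx -0.0016835$)
$k y l{\left(-6 \right)} = \left(-68\right) \left(- \frac{1}{594}\right) \left(-2 - -6\right) = \frac{34 \left(-2 + 6\right)}{297} = \frac{34}{297} \cdot 4 = \frac{136}{297}$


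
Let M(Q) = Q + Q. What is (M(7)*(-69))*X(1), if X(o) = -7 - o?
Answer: 7728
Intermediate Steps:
M(Q) = 2*Q
(M(7)*(-69))*X(1) = ((2*7)*(-69))*(-7 - 1*1) = (14*(-69))*(-7 - 1) = -966*(-8) = 7728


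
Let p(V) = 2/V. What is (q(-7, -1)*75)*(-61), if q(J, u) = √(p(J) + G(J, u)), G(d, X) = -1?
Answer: -13725*I*√7/7 ≈ -5187.6*I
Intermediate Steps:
q(J, u) = √(-1 + 2/J) (q(J, u) = √(2/J - 1) = √(-1 + 2/J))
(q(-7, -1)*75)*(-61) = (√((2 - 1*(-7))/(-7))*75)*(-61) = (√(-(2 + 7)/7)*75)*(-61) = (√(-⅐*9)*75)*(-61) = (√(-9/7)*75)*(-61) = ((3*I*√7/7)*75)*(-61) = (225*I*√7/7)*(-61) = -13725*I*√7/7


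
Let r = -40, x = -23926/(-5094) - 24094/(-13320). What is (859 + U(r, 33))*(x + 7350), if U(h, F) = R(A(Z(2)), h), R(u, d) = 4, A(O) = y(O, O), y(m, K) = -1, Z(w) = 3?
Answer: 3988611938941/628260 ≈ 6.3487e+6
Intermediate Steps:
A(O) = -1
x = 4087307/628260 (x = -23926*(-1/5094) - 24094*(-1/13320) = 11963/2547 + 12047/6660 = 4087307/628260 ≈ 6.5058)
U(h, F) = 4
(859 + U(r, 33))*(x + 7350) = (859 + 4)*(4087307/628260 + 7350) = 863*(4621798307/628260) = 3988611938941/628260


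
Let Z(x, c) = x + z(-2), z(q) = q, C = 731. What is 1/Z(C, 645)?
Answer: 1/729 ≈ 0.0013717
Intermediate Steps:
Z(x, c) = -2 + x (Z(x, c) = x - 2 = -2 + x)
1/Z(C, 645) = 1/(-2 + 731) = 1/729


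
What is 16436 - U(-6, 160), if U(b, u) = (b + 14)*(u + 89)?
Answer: 14444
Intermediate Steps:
U(b, u) = (14 + b)*(89 + u)
16436 - U(-6, 160) = 16436 - (1246 + 14*160 + 89*(-6) - 6*160) = 16436 - (1246 + 2240 - 534 - 960) = 16436 - 1*1992 = 16436 - 1992 = 14444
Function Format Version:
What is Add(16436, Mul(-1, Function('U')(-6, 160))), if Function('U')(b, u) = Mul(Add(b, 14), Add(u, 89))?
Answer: 14444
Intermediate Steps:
Function('U')(b, u) = Mul(Add(14, b), Add(89, u))
Add(16436, Mul(-1, Function('U')(-6, 160))) = Add(16436, Mul(-1, Add(1246, Mul(14, 160), Mul(89, -6), Mul(-6, 160)))) = Add(16436, Mul(-1, Add(1246, 2240, -534, -960))) = Add(16436, Mul(-1, 1992)) = Add(16436, -1992) = 14444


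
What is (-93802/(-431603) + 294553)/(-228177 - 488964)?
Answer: -42376684087/103173402341 ≈ -0.41073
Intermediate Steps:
(-93802/(-431603) + 294553)/(-228177 - 488964) = (-93802*(-1/431603) + 294553)/(-717141) = (93802/431603 + 294553)*(-1/717141) = (127130052261/431603)*(-1/717141) = -42376684087/103173402341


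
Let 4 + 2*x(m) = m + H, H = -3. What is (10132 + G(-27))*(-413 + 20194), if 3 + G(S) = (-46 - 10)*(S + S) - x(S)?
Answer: 260515770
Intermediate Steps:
x(m) = -7/2 + m/2 (x(m) = -2 + (m - 3)/2 = -2 + (-3 + m)/2 = -2 + (-3/2 + m/2) = -7/2 + m/2)
G(S) = 1/2 - 225*S/2 (G(S) = -3 + ((-46 - 10)*(S + S) - (-7/2 + S/2)) = -3 + (-112*S + (7/2 - S/2)) = -3 + (7/2 - 225*S/2) = 1/2 - 225*S/2)
(10132 + G(-27))*(-413 + 20194) = (10132 + (1/2 - 225/2*(-27)))*(-413 + 20194) = (10132 + (1/2 + 6075/2))*19781 = (10132 + 3038)*19781 = 13170*19781 = 260515770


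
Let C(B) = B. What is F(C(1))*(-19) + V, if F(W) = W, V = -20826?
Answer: -20845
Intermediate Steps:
F(C(1))*(-19) + V = 1*(-19) - 20826 = -19 - 20826 = -20845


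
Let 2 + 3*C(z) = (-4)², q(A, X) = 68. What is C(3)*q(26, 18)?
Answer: 952/3 ≈ 317.33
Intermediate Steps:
C(z) = 14/3 (C(z) = -⅔ + (⅓)*(-4)² = -⅔ + (⅓)*16 = -⅔ + 16/3 = 14/3)
C(3)*q(26, 18) = (14/3)*68 = 952/3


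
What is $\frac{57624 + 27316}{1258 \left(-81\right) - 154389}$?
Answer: $- \frac{84940}{256287} \approx -0.33143$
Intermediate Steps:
$\frac{57624 + 27316}{1258 \left(-81\right) - 154389} = \frac{84940}{-101898 - 154389} = \frac{84940}{-256287} = 84940 \left(- \frac{1}{256287}\right) = - \frac{84940}{256287}$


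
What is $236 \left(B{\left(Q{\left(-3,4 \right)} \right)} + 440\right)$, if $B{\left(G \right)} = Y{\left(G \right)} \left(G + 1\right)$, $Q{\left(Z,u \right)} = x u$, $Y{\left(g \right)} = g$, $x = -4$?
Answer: $160480$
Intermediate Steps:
$Q{\left(Z,u \right)} = - 4 u$
$B{\left(G \right)} = G \left(1 + G\right)$ ($B{\left(G \right)} = G \left(G + 1\right) = G \left(1 + G\right)$)
$236 \left(B{\left(Q{\left(-3,4 \right)} \right)} + 440\right) = 236 \left(\left(-4\right) 4 \left(1 - 16\right) + 440\right) = 236 \left(- 16 \left(1 - 16\right) + 440\right) = 236 \left(\left(-16\right) \left(-15\right) + 440\right) = 236 \left(240 + 440\right) = 236 \cdot 680 = 160480$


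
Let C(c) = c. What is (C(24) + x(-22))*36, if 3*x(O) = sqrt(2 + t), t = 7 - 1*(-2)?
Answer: 864 + 12*sqrt(11) ≈ 903.80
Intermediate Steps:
t = 9 (t = 7 + 2 = 9)
x(O) = sqrt(11)/3 (x(O) = sqrt(2 + 9)/3 = sqrt(11)/3)
(C(24) + x(-22))*36 = (24 + sqrt(11)/3)*36 = 864 + 12*sqrt(11)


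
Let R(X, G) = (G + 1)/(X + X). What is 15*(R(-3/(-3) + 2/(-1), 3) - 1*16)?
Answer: -270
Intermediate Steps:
R(X, G) = (1 + G)/(2*X) (R(X, G) = (1 + G)/((2*X)) = (1 + G)*(1/(2*X)) = (1 + G)/(2*X))
15*(R(-3/(-3) + 2/(-1), 3) - 1*16) = 15*((1 + 3)/(2*(-3/(-3) + 2/(-1))) - 1*16) = 15*((½)*4/(-3*(-⅓) + 2*(-1)) - 16) = 15*((½)*4/(1 - 2) - 16) = 15*((½)*4/(-1) - 16) = 15*((½)*(-1)*4 - 16) = 15*(-2 - 16) = 15*(-18) = -270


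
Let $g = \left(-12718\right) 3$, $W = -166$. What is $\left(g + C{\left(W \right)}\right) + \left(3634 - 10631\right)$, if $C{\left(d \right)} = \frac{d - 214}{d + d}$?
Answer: $- \frac{3747438}{83} \approx -45150.0$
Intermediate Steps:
$g = -38154$
$C{\left(d \right)} = \frac{-214 + d}{2 d}$
$\left(g + C{\left(W \right)}\right) + \left(3634 - 10631\right) = \left(-38154 + \frac{-214 - 166}{2 \left(-166\right)}\right) + \left(3634 - 10631\right) = \left(-38154 + \frac{1}{2} \left(- \frac{1}{166}\right) \left(-380\right)\right) - 6997 = \left(-38154 + \frac{95}{83}\right) - 6997 = - \frac{3166687}{83} - 6997 = - \frac{3747438}{83}$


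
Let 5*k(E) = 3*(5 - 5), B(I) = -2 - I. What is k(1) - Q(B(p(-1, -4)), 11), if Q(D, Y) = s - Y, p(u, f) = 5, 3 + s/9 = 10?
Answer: -52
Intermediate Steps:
s = 63 (s = -27 + 9*10 = -27 + 90 = 63)
k(E) = 0 (k(E) = (3*(5 - 5))/5 = (3*0)/5 = (⅕)*0 = 0)
Q(D, Y) = 63 - Y
k(1) - Q(B(p(-1, -4)), 11) = 0 - (63 - 1*11) = 0 - (63 - 11) = 0 - 1*52 = 0 - 52 = -52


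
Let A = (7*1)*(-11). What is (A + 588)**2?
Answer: 261121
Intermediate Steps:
A = -77 (A = 7*(-11) = -77)
(A + 588)**2 = (-77 + 588)**2 = 511**2 = 261121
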